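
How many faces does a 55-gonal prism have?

57

A prism on an n-gon has two n-gon bases and n rectangular sides: V = 2·55 = 110, E = 3·55 = 165, F = 55 + 2 = 57.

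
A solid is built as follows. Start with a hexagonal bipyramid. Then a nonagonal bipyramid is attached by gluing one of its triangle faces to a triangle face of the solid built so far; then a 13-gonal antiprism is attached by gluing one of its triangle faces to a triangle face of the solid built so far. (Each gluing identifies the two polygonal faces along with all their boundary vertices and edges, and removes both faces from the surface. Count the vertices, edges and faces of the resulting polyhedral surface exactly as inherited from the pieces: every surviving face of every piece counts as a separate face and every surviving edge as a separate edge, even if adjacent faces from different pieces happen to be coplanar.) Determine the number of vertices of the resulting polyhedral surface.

39

A hexagonal bipyramid: V=8, E=18, F=12.
Attach a nonagonal bipyramid (V=11, E=27, F=18) along a 3-gon: merge 3 vertices and 3 edges, delete both glued faces → V=16, E=42, F=28.
Attach a 13-gonal antiprism (V=26, E=52, F=28) along a 3-gon: merge 3 vertices and 3 edges, delete both glued faces → V=39, E=91, F=54.
Check: V − E + F = 39 − 91 + 54 = 2.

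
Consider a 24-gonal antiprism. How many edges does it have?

96

An antiprism on an n-gon has two n-gon caps and 2n triangles: V = 2·24 = 48, E = 4·24 = 96, F = 2·24 + 2 = 50.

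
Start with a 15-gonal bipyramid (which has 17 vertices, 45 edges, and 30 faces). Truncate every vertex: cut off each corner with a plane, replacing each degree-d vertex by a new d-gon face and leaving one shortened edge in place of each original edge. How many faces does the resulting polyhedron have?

Truncation replaces each original edge-end by a new vertex, so V′ = 2E = 90.
Each original edge survives, and each old vertex of degree d contributes d new edges; summing degrees gives Σd = 2E, so E′ = E + 2E = 3E = 135.
Each original face survives and each original vertex becomes one new face: F′ = F + V = 47.

47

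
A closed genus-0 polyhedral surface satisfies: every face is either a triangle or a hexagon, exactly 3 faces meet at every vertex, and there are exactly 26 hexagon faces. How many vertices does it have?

Let x be the number of triangles; then F = 26 + x.
Edge–face incidences: 2E = 6·26 + 3·x = 156 + 3x.
Every vertex has degree 3, so 3V = 2E.
Euler: V − E + F = 2 ⇒ (2E)/3 − E + (26 + x) = 2.
Multiply by 6: 2·(2E) − 3·(2E) + 6·(26 + x) = 12, i.e. 156 + 6x − (156 + 3x) = 12.
Collecting terms: 3x = 12, so x = 4.
Then 2E = 156 + 3·4 = 168, so E = 84, V = 2E/3 = 56, F = 26 + 4 = 30.

56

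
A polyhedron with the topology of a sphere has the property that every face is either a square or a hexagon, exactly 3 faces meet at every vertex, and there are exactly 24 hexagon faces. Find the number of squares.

6

Let x be the number of squares; then F = 24 + x.
Edge–face incidences: 2E = 6·24 + 4·x = 144 + 4x.
Every vertex has degree 3, so 3V = 2E.
Euler: V − E + F = 2 ⇒ (2E)/3 − E + (24 + x) = 2.
Multiply by 6: 2·(2E) − 3·(2E) + 6·(24 + x) = 12, i.e. 144 + 6x − (144 + 4x) = 12.
Collecting terms: 2x = 12, so x = 6.
Then 2E = 144 + 4·6 = 168, so E = 84, V = 2E/3 = 56, F = 24 + 6 = 30.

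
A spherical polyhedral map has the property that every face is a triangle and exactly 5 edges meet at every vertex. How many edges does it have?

30

Each face has 3 edges and each edge borders two faces, so 2E = 3F.
Each vertex has degree 5, so 5V = 2E and hence V = 3F/5.
Euler: V − E + F = 2 ⇒ (3F/5) − (3F/2) + F = 2.
Multiply by 10: (6 − 15 + 10)F = 20, i.e. 1F = 20.
So F = 20, E = 3·20/2 = 30, V = 3·20/5 = 12.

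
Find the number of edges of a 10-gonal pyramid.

20

A pyramid on an n-gon base has one n-gon and n triangles: V = 10 + 1 = 11, E = 2·10 = 20, F = 10 + 1 = 11.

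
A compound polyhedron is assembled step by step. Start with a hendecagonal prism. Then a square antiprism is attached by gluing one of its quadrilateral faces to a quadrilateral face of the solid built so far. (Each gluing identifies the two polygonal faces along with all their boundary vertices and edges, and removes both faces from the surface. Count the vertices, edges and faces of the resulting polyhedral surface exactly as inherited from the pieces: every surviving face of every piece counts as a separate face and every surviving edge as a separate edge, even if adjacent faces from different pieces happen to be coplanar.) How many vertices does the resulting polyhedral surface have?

A hendecagonal prism: V=22, E=33, F=13.
Attach a square antiprism (V=8, E=16, F=10) along a 4-gon: merge 4 vertices and 4 edges, delete both glued faces → V=26, E=45, F=21.
Check: V − E + F = 26 − 45 + 21 = 2.

26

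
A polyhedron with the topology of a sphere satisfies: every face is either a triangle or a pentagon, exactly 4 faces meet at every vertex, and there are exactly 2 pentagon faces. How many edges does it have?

20

Let x be the number of triangles; then F = 2 + x.
Edge–face incidences: 2E = 5·2 + 3·x = 10 + 3x.
Every vertex has degree 4, so 4V = 2E.
Euler: V − E + F = 2 ⇒ (2E)/4 − E + (2 + x) = 2.
Multiply by 8: 2·(2E) − 4·(2E) + 8·(2 + x) = 16, i.e. 16 + 8x − 2·(10 + 3x) = 16.
Collecting terms: 2x − 4 = 16, so 2x = 20, so x = 10.
Then 2E = 10 + 3·10 = 40, so E = 20, V = 2E/4 = 10, F = 2 + 10 = 12.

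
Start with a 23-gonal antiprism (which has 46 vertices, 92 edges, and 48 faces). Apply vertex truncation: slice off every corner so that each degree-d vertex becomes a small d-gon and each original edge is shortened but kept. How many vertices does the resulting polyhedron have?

Truncation replaces each original edge-end by a new vertex, so V′ = 2E = 184.
Each original edge survives, and each old vertex of degree d contributes d new edges; summing degrees gives Σd = 2E, so E′ = E + 2E = 3E = 276.
Each original face survives and each original vertex becomes one new face: F′ = F + V = 94.

184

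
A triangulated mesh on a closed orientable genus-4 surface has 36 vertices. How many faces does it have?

84

χ = 2 − 2·4 = -6, and every face is a triangle so 3F = 2E.
V − E + F = -6 with E = 3F/2 gives 36 − (3/2 − 1)·F = -6, so F = 84 and E = 126.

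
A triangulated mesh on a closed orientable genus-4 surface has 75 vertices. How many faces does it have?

χ = 2 − 2·4 = -6, and every face is a triangle so 3F = 2E.
V − E + F = -6 with E = 3F/2 gives 75 − (3/2 − 1)·F = -6, so F = 162 and E = 243.

162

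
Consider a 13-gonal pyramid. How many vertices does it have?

A pyramid on an n-gon base has one n-gon and n triangles: V = 13 + 1 = 14, E = 2·13 = 26, F = 13 + 1 = 14.
Check: V − E + F = 14 − 26 + 14 = 2.

14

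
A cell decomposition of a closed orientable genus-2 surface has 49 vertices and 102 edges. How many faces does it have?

51

For a closed orientable surface of genus 2, χ = 2 − 2·2 = -2.
F = -2 − V + E = -2 − 49 + 102 = 51.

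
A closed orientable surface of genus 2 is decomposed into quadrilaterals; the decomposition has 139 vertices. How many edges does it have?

282

χ = 2 − 2·2 = -2, and every face is a square so 4F = 2E.
V − E + F = -2 with E = 4F/2 gives 139 − (4/2 − 1)·F = -2, so F = 141 and E = 282.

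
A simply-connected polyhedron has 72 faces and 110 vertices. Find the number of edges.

180

Here V − E + F = 2.
E = V + F − (2) = 110 + 72 − (2) = 180.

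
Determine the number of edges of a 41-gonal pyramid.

82

A pyramid on an n-gon base has one n-gon and n triangles: V = 41 + 1 = 42, E = 2·41 = 82, F = 41 + 1 = 42.
Check: V − E + F = 42 − 82 + 42 = 2.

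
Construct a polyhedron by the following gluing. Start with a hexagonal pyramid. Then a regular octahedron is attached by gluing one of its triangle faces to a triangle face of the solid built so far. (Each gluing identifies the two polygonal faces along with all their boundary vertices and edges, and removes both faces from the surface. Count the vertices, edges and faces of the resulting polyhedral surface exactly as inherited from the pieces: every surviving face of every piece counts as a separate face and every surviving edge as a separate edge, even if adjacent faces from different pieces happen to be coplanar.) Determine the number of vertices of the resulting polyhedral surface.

A hexagonal pyramid: V=7, E=12, F=7.
Attach a regular octahedron (V=6, E=12, F=8) along a 3-gon: merge 3 vertices and 3 edges, delete both glued faces → V=10, E=21, F=13.
Check: V − E + F = 10 − 21 + 13 = 2.

10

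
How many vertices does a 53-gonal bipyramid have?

A bipyramid over an n-gon has 2n triangular faces and n + 2 vertices: V = 53 + 2 = 55, E = 3·53 = 159, F = 2·53 = 106.

55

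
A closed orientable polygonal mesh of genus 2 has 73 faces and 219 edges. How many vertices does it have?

144

For a closed orientable surface of genus 2, χ = 2 − 2·2 = -2.
V = -2 + E − F = -2 + 219 − 73 = 144.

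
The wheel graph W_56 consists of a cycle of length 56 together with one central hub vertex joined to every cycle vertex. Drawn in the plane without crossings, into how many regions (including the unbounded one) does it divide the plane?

W_56 has V = 56 + 1 = 57 vertices and E = 2·56 = 112 edges.
By Euler's formula F = 2 − V + E = 2 − 57 + 112 = 57.

57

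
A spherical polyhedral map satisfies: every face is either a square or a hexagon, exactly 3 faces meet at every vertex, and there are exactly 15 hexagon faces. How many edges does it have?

Let x be the number of squares; then F = 15 + x.
Edge–face incidences: 2E = 6·15 + 4·x = 90 + 4x.
Every vertex has degree 3, so 3V = 2E.
Euler: V − E + F = 2 ⇒ (2E)/3 − E + (15 + x) = 2.
Multiply by 6: 2·(2E) − 3·(2E) + 6·(15 + x) = 12, i.e. 90 + 6x − (90 + 4x) = 12.
Collecting terms: 2x = 12, so x = 6.
Then 2E = 90 + 4·6 = 114, so E = 57, V = 2E/3 = 38, F = 15 + 6 = 21.

57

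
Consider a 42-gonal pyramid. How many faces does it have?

A pyramid on an n-gon base has one n-gon and n triangles: V = 42 + 1 = 43, E = 2·42 = 84, F = 42 + 1 = 43.

43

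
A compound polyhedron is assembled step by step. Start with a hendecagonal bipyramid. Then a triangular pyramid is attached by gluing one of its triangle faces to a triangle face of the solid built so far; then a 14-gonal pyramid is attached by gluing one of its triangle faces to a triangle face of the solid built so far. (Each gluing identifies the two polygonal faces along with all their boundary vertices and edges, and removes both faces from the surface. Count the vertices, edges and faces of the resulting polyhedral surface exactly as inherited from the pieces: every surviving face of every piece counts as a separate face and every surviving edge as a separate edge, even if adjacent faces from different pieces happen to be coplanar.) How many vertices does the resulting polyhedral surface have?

A hendecagonal bipyramid: V=13, E=33, F=22.
Attach a triangular pyramid (V=4, E=6, F=4) along a 3-gon: merge 3 vertices and 3 edges, delete both glued faces → V=14, E=36, F=24.
Attach a 14-gonal pyramid (V=15, E=28, F=15) along a 3-gon: merge 3 vertices and 3 edges, delete both glued faces → V=26, E=61, F=37.
Check: V − E + F = 26 − 61 + 37 = 2.

26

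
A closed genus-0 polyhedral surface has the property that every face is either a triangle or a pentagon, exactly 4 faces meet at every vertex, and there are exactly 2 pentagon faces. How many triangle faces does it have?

Let x be the number of triangles; then F = 2 + x.
Edge–face incidences: 2E = 5·2 + 3·x = 10 + 3x.
Every vertex has degree 4, so 4V = 2E.
Euler: V − E + F = 2 ⇒ (2E)/4 − E + (2 + x) = 2.
Multiply by 8: 2·(2E) − 4·(2E) + 8·(2 + x) = 16, i.e. 16 + 8x − 2·(10 + 3x) = 16.
Collecting terms: 2x − 4 = 16, so 2x = 20, so x = 10.
Then 2E = 10 + 3·10 = 40, so E = 20, V = 2E/4 = 10, F = 2 + 10 = 12.

10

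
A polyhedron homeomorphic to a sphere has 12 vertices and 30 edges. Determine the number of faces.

Here V − E + F = 2.
F = 2 − V + E = 2 − 12 + 30 = 20.

20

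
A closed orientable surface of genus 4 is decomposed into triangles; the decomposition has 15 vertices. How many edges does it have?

63

χ = 2 − 2·4 = -6, and every face is a triangle so 3F = 2E.
V − E + F = -6 with E = 3F/2 gives 15 − (3/2 − 1)·F = -6, so F = 42 and E = 63.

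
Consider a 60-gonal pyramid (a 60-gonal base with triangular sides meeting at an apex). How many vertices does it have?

A pyramid on an n-gon base has one n-gon and n triangles: V = 60 + 1 = 61, E = 2·60 = 120, F = 60 + 1 = 61.

61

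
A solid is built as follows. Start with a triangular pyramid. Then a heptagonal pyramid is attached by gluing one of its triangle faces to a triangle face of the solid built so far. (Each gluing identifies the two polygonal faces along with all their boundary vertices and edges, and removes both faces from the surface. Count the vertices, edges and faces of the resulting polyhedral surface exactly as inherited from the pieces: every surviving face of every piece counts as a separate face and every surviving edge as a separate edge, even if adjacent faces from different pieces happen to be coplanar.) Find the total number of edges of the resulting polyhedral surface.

17

A triangular pyramid: V=4, E=6, F=4.
Attach a heptagonal pyramid (V=8, E=14, F=8) along a 3-gon: merge 3 vertices and 3 edges, delete both glued faces → V=9, E=17, F=10.
Check: V − E + F = 9 − 17 + 10 = 2.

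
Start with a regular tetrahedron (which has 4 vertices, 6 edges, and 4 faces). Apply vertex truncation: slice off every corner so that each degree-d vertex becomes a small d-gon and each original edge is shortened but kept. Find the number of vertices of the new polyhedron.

Truncation replaces each original edge-end by a new vertex, so V′ = 2E = 12.
Each original edge survives, and each old vertex of degree d contributes d new edges; summing degrees gives Σd = 2E, so E′ = E + 2E = 3E = 18.
Each original face survives and each original vertex becomes one new face: F′ = F + V = 8.

12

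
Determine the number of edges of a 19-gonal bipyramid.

A bipyramid over an n-gon has 2n triangular faces and n + 2 vertices: V = 19 + 2 = 21, E = 3·19 = 57, F = 2·19 = 38.

57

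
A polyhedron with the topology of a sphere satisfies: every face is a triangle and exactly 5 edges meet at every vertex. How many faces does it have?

Each face has 3 edges and each edge borders two faces, so 2E = 3F.
Each vertex has degree 5, so 5V = 2E and hence V = 3F/5.
Euler: V − E + F = 2 ⇒ (3F/5) − (3F/2) + F = 2.
Multiply by 10: (6 − 15 + 10)F = 20, i.e. 1F = 20.
So F = 20, E = 3·20/2 = 30, V = 3·20/5 = 12.

20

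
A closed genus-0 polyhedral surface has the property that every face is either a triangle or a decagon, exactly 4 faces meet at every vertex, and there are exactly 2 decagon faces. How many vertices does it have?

20

Let x be the number of triangles; then F = 2 + x.
Edge–face incidences: 2E = 10·2 + 3·x = 20 + 3x.
Every vertex has degree 4, so 4V = 2E.
Euler: V − E + F = 2 ⇒ (2E)/4 − E + (2 + x) = 2.
Multiply by 8: 2·(2E) − 4·(2E) + 8·(2 + x) = 16, i.e. 16 + 8x − 2·(20 + 3x) = 16.
Collecting terms: 2x − 24 = 16, so 2x = 40, so x = 20.
Then 2E = 20 + 3·20 = 80, so E = 40, V = 2E/4 = 20, F = 2 + 20 = 22.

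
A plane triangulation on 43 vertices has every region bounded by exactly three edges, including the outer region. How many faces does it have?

82

In a plane triangulation 3F = 2E and V − E + F = 2, so F = 2V − 4 = 2·43 − 4 = 82.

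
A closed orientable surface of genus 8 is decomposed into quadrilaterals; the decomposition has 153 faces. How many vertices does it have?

139

χ = 2 − 2·8 = -14, and every face is a square so 4F = 2E.
E = 4·153/2 = 306. Then V = -14 + E − F = -14 + 306 − 153 = 139.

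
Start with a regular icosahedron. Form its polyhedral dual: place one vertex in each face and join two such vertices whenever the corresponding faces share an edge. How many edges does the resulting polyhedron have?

30

The base solid has V = 12, E = 30, F = 20.
The dual swaps V and F and preserves E: V′ = F = 20, E′ = E = 30, F′ = V = 12.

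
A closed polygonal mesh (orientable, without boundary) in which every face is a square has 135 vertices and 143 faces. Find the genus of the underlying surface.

5

Every face is a square, so 2E = 4·143 = 572, giving E = 286.
χ = V − E + F = 135 − 286 + 143 = -8.
For a closed orientable surface χ = 2 − 2g, so g = (2 − (-8))/2 = 5.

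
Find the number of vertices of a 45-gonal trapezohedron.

The n-trapezohedron (dual of the n-antiprism) has V = 2·45 + 2 = 92, E = 4·45 = 180, F = 2·45 = 90.
Check: V − E + F = 92 − 180 + 90 = 2.

92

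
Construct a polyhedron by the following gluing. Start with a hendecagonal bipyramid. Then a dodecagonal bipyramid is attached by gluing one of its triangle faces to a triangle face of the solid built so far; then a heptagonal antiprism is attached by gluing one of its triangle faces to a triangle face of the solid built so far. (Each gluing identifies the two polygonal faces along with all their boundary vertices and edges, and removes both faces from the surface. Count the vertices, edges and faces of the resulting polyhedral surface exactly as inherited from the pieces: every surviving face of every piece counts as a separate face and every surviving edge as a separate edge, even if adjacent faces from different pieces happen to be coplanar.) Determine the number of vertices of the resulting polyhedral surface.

A hendecagonal bipyramid: V=13, E=33, F=22.
Attach a dodecagonal bipyramid (V=14, E=36, F=24) along a 3-gon: merge 3 vertices and 3 edges, delete both glued faces → V=24, E=66, F=44.
Attach a heptagonal antiprism (V=14, E=28, F=16) along a 3-gon: merge 3 vertices and 3 edges, delete both glued faces → V=35, E=91, F=58.
Check: V − E + F = 35 − 91 + 58 = 2.

35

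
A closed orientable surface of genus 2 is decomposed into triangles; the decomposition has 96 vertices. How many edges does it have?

χ = 2 − 2·2 = -2, and every face is a triangle so 3F = 2E.
V − E + F = -2 with E = 3F/2 gives 96 − (3/2 − 1)·F = -2, so F = 196 and E = 294.

294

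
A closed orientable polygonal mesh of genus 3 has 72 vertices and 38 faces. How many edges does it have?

114

For a closed orientable surface of genus 3, χ = 2 − 2·3 = -4.
E = V + F − (-4) = 72 + 38 − (-4) = 114.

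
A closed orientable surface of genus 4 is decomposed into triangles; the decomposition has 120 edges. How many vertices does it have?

χ = 2 − 2·4 = -6, and every face is a triangle so 3F = 2E.
F = 2E/3 = 80. Then V = -6 + E − F = -6 + 120 − 80 = 34.

34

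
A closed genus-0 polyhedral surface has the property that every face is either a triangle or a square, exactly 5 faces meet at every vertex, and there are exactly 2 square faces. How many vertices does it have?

Let x be the number of triangles; then F = 2 + x.
Edge–face incidences: 2E = 4·2 + 3·x = 8 + 3x.
Every vertex has degree 5, so 5V = 2E.
Euler: V − E + F = 2 ⇒ (2E)/5 − E + (2 + x) = 2.
Multiply by 10: 2·(2E) − 5·(2E) + 10·(2 + x) = 20, i.e. 20 + 10x − 3·(8 + 3x) = 20.
Collecting terms: x − 4 = 20, so x = 24.
Then 2E = 8 + 3·24 = 80, so E = 40, V = 2E/5 = 16, F = 2 + 24 = 26.

16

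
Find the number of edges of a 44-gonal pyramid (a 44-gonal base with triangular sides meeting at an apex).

88

A pyramid on an n-gon base has one n-gon and n triangles: V = 44 + 1 = 45, E = 2·44 = 88, F = 44 + 1 = 45.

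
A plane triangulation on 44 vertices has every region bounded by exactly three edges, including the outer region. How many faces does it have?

In a plane triangulation 3F = 2E and V − E + F = 2, so F = 2V − 4 = 2·44 − 4 = 84.

84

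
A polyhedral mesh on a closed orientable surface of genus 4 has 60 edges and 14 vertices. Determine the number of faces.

For a closed orientable surface of genus 4, χ = 2 − 2·4 = -6.
F = -6 − V + E = -6 − 14 + 60 = 40.

40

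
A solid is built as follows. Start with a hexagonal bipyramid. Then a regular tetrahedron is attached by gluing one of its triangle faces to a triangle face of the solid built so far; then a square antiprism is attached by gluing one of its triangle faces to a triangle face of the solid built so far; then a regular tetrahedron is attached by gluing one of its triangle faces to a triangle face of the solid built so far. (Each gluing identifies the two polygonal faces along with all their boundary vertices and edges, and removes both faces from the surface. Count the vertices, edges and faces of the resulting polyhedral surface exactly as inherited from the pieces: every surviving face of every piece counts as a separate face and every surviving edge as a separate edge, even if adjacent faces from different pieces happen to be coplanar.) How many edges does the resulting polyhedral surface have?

A hexagonal bipyramid: V=8, E=18, F=12.
Attach a regular tetrahedron (V=4, E=6, F=4) along a 3-gon: merge 3 vertices and 3 edges, delete both glued faces → V=9, E=21, F=14.
Attach a square antiprism (V=8, E=16, F=10) along a 3-gon: merge 3 vertices and 3 edges, delete both glued faces → V=14, E=34, F=22.
Attach a regular tetrahedron (V=4, E=6, F=4) along a 3-gon: merge 3 vertices and 3 edges, delete both glued faces → V=15, E=37, F=24.
Check: V − E + F = 15 − 37 + 24 = 2.

37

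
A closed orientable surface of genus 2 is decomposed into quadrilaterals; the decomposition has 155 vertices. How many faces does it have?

χ = 2 − 2·2 = -2, and every face is a square so 4F = 2E.
V − E + F = -2 with E = 4F/2 gives 155 − (4/2 − 1)·F = -2, so F = 157 and E = 314.

157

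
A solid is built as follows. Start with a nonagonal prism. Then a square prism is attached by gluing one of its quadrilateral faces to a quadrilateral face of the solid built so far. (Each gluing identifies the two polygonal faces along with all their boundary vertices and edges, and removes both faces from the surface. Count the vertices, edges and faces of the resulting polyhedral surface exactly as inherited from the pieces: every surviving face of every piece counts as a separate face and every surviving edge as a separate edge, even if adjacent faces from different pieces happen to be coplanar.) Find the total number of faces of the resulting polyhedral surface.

A nonagonal prism: V=18, E=27, F=11.
Attach a square prism (V=8, E=12, F=6) along a 4-gon: merge 4 vertices and 4 edges, delete both glued faces → V=22, E=35, F=15.
Check: V − E + F = 22 − 35 + 15 = 2.

15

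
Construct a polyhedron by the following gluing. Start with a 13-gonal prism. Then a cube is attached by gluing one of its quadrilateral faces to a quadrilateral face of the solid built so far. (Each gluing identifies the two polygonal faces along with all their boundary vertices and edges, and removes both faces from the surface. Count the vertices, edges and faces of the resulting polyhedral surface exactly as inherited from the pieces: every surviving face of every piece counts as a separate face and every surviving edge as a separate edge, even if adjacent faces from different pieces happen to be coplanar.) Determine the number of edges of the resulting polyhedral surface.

A 13-gonal prism: V=26, E=39, F=15.
Attach a cube (V=8, E=12, F=6) along a 4-gon: merge 4 vertices and 4 edges, delete both glued faces → V=30, E=47, F=19.
Check: V − E + F = 30 − 47 + 19 = 2.

47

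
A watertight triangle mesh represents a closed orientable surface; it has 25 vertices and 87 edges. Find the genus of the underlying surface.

Every face is a triangle and each edge borders two faces, so 3F = 2·87, giving F = 58.
χ = V − E + F = 25 − 87 + 58 = -4.
For a closed orientable surface χ = 2 − 2g, so g = (2 − (-4))/2 = 3.

3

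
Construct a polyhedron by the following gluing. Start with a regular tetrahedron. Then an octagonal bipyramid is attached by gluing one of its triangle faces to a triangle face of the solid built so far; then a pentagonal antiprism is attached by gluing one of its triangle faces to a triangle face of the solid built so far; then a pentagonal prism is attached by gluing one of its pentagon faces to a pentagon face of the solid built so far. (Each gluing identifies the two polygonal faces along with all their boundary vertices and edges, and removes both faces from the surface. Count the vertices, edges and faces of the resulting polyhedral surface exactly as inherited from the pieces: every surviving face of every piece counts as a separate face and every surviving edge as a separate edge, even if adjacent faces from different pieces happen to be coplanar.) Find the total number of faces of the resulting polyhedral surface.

33

A regular tetrahedron: V=4, E=6, F=4.
Attach an octagonal bipyramid (V=10, E=24, F=16) along a 3-gon: merge 3 vertices and 3 edges, delete both glued faces → V=11, E=27, F=18.
Attach a pentagonal antiprism (V=10, E=20, F=12) along a 3-gon: merge 3 vertices and 3 edges, delete both glued faces → V=18, E=44, F=28.
Attach a pentagonal prism (V=10, E=15, F=7) along a 5-gon: merge 5 vertices and 5 edges, delete both glued faces → V=23, E=54, F=33.
Check: V − E + F = 23 − 54 + 33 = 2.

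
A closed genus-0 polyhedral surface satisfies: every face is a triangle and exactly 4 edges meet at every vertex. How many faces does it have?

8

Each face has 3 edges and each edge borders two faces, so 2E = 3F.
Each vertex has degree 4, so 4V = 2E and hence V = 3F/4.
Euler: V − E + F = 2 ⇒ (3F/4) − (3F/2) + F = 2.
Multiply by 8: (6 − 12 + 8)F = 16, i.e. 2F = 16.
So F = 8, E = 3·8/2 = 12, V = 3·8/4 = 6.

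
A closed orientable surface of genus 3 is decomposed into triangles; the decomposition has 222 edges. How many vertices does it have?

70

χ = 2 − 2·3 = -4, and every face is a triangle so 3F = 2E.
F = 2E/3 = 148. Then V = -4 + E − F = -4 + 222 − 148 = 70.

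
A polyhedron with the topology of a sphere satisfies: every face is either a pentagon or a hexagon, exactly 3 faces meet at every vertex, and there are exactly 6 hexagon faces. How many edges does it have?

Let x be the number of pentagons; then F = 6 + x.
Edge–face incidences: 2E = 6·6 + 5·x = 36 + 5x.
Every vertex has degree 3, so 3V = 2E.
Euler: V − E + F = 2 ⇒ (2E)/3 − E + (6 + x) = 2.
Multiply by 6: 2·(2E) − 3·(2E) + 6·(6 + x) = 12, i.e. 36 + 6x − (36 + 5x) = 12.
Collecting terms: x = 12.
Then 2E = 36 + 5·12 = 96, so E = 48, V = 2E/3 = 32, F = 6 + 12 = 18.

48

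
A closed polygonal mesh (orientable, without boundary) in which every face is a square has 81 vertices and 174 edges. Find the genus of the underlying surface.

4

Every face is a square and each edge borders two faces, so 4F = 2·174, giving F = 87.
χ = V − E + F = 81 − 174 + 87 = -6.
For a closed orientable surface χ = 2 − 2g, so g = (2 − (-6))/2 = 4.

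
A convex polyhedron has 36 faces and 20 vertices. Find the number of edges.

Here V − E + F = 2.
E = V + F − (2) = 20 + 36 − (2) = 54.

54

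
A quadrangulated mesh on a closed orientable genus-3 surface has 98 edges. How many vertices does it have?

45

χ = 2 − 2·3 = -4, and every face is a square so 4F = 2E.
F = 2E/4 = 49. Then V = -4 + E − F = -4 + 98 − 49 = 45.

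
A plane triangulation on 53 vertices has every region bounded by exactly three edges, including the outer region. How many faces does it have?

In a plane triangulation 3F = 2E and V − E + F = 2, so F = 2V − 4 = 2·53 − 4 = 102.

102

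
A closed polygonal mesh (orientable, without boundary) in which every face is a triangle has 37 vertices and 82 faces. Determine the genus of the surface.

3

Every face is a triangle, so 2E = 3·82 = 246, giving E = 123.
χ = V − E + F = 37 − 123 + 82 = -4.
For a closed orientable surface χ = 2 − 2g, so g = (2 − (-4))/2 = 3.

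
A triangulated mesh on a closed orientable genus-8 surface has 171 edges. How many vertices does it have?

43

χ = 2 − 2·8 = -14, and every face is a triangle so 3F = 2E.
F = 2E/3 = 114. Then V = -14 + E − F = -14 + 171 − 114 = 43.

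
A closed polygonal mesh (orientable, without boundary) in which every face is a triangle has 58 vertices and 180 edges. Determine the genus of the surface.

2

Every face is a triangle and each edge borders two faces, so 3F = 2·180, giving F = 120.
χ = V − E + F = 58 − 180 + 120 = -2.
For a closed orientable surface χ = 2 − 2g, so g = (2 − (-2))/2 = 2.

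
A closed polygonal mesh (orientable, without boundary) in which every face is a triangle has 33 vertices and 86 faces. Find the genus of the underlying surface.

6

Every face is a triangle, so 2E = 3·86 = 258, giving E = 129.
χ = V − E + F = 33 − 129 + 86 = -10.
For a closed orientable surface χ = 2 − 2g, so g = (2 − (-10))/2 = 6.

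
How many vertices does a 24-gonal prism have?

48

A prism on an n-gon has two n-gon bases and n rectangular sides: V = 2·24 = 48, E = 3·24 = 72, F = 24 + 2 = 26.
Check: V − E + F = 48 − 72 + 26 = 2.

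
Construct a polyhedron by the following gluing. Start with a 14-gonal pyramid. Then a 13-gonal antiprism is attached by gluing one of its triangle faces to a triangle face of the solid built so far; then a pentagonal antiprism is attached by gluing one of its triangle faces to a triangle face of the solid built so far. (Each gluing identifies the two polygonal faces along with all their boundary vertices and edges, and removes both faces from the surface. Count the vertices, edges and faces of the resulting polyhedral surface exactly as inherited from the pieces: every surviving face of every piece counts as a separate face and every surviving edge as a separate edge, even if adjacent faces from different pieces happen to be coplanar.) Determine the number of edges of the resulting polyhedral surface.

A 14-gonal pyramid: V=15, E=28, F=15.
Attach a 13-gonal antiprism (V=26, E=52, F=28) along a 3-gon: merge 3 vertices and 3 edges, delete both glued faces → V=38, E=77, F=41.
Attach a pentagonal antiprism (V=10, E=20, F=12) along a 3-gon: merge 3 vertices and 3 edges, delete both glued faces → V=45, E=94, F=51.
Check: V − E + F = 45 − 94 + 51 = 2.

94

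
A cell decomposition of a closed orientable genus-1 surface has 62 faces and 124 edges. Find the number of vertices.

For a closed orientable surface of genus 1, χ = 2 − 2·1 = 0.
V = 0 + E − F = 0 + 124 − 62 = 62.

62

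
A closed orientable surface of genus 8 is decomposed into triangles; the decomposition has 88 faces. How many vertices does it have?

30

χ = 2 − 2·8 = -14, and every face is a triangle so 3F = 2E.
E = 3·88/2 = 132. Then V = -14 + E − F = -14 + 132 − 88 = 30.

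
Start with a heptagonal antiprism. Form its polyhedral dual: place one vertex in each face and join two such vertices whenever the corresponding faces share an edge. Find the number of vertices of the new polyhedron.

The base solid has V = 14, E = 28, F = 16.
The dual swaps V and F and preserves E: V′ = F = 16, E′ = E = 28, F′ = V = 14.

16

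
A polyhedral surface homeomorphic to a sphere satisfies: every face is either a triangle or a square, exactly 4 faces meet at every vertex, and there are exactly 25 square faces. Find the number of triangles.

8

Let x be the number of triangles; then F = 25 + x.
Edge–face incidences: 2E = 4·25 + 3·x = 100 + 3x.
Every vertex has degree 4, so 4V = 2E.
Euler: V − E + F = 2 ⇒ (2E)/4 − E + (25 + x) = 2.
Multiply by 8: 2·(2E) − 4·(2E) + 8·(25 + x) = 16, i.e. 200 + 8x − 2·(100 + 3x) = 16.
Collecting terms: 2x = 16, so x = 8.
Then 2E = 100 + 3·8 = 124, so E = 62, V = 2E/4 = 31, F = 25 + 8 = 33.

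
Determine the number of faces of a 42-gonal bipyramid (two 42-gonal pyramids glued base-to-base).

84

A bipyramid over an n-gon has 2n triangular faces and n + 2 vertices: V = 42 + 2 = 44, E = 3·42 = 126, F = 2·42 = 84.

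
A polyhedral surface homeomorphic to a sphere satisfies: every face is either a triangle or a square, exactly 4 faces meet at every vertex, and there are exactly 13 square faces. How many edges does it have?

Let x be the number of triangles; then F = 13 + x.
Edge–face incidences: 2E = 4·13 + 3·x = 52 + 3x.
Every vertex has degree 4, so 4V = 2E.
Euler: V − E + F = 2 ⇒ (2E)/4 − E + (13 + x) = 2.
Multiply by 8: 2·(2E) − 4·(2E) + 8·(13 + x) = 16, i.e. 104 + 8x − 2·(52 + 3x) = 16.
Collecting terms: 2x = 16, so x = 8.
Then 2E = 52 + 3·8 = 76, so E = 38, V = 2E/4 = 19, F = 13 + 8 = 21.

38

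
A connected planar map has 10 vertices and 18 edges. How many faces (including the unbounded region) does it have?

10

Euler's formula for a connected plane graph: V − E + F = 2, so F = 2 − 10 + 18 = 10.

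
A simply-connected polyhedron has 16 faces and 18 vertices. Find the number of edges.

32

Here V − E + F = 2.
E = V + F − (2) = 18 + 16 − (2) = 32.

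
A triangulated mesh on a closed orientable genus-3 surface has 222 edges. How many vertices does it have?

χ = 2 − 2·3 = -4, and every face is a triangle so 3F = 2E.
F = 2E/3 = 148. Then V = -4 + E − F = -4 + 222 − 148 = 70.

70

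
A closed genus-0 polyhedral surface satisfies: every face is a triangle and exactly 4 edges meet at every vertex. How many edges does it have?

Each face has 3 edges and each edge borders two faces, so 2E = 3F.
Each vertex has degree 4, so 4V = 2E and hence V = 3F/4.
Euler: V − E + F = 2 ⇒ (3F/4) − (3F/2) + F = 2.
Multiply by 8: (6 − 12 + 8)F = 16, i.e. 2F = 16.
So F = 8, E = 3·8/2 = 12, V = 3·8/4 = 6.

12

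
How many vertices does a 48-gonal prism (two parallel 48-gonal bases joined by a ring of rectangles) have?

A prism on an n-gon has two n-gon bases and n rectangular sides: V = 2·48 = 96, E = 3·48 = 144, F = 48 + 2 = 50.
Check: V − E + F = 96 − 144 + 50 = 2.

96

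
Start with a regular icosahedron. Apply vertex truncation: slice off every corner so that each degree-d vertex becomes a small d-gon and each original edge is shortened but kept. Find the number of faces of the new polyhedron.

32

The base solid has V = 12, E = 30, F = 20.
Truncation replaces each original edge-end by a new vertex, so V′ = 2E = 60.
Each original edge survives, and each old vertex of degree d contributes d new edges; summing degrees gives Σd = 2E, so E′ = E + 2E = 3E = 90.
Each original face survives and each original vertex becomes one new face: F′ = F + V = 32.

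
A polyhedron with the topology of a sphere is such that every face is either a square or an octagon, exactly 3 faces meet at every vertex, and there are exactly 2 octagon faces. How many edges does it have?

24

Let x be the number of squares; then F = 2 + x.
Edge–face incidences: 2E = 8·2 + 4·x = 16 + 4x.
Every vertex has degree 3, so 3V = 2E.
Euler: V − E + F = 2 ⇒ (2E)/3 − E + (2 + x) = 2.
Multiply by 6: 2·(2E) − 3·(2E) + 6·(2 + x) = 12, i.e. 12 + 6x − (16 + 4x) = 12.
Collecting terms: 2x − 4 = 12, so 2x = 16, so x = 8.
Then 2E = 16 + 4·8 = 48, so E = 24, V = 2E/3 = 16, F = 2 + 8 = 10.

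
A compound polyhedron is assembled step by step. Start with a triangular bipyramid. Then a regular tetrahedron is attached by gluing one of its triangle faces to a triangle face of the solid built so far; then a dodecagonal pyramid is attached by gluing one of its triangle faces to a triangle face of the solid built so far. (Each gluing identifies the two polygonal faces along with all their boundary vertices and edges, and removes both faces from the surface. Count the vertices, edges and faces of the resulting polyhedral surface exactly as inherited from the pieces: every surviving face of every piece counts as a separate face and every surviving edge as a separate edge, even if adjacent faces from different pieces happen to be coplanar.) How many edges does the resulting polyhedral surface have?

A triangular bipyramid: V=5, E=9, F=6.
Attach a regular tetrahedron (V=4, E=6, F=4) along a 3-gon: merge 3 vertices and 3 edges, delete both glued faces → V=6, E=12, F=8.
Attach a dodecagonal pyramid (V=13, E=24, F=13) along a 3-gon: merge 3 vertices and 3 edges, delete both glued faces → V=16, E=33, F=19.
Check: V − E + F = 16 − 33 + 19 = 2.

33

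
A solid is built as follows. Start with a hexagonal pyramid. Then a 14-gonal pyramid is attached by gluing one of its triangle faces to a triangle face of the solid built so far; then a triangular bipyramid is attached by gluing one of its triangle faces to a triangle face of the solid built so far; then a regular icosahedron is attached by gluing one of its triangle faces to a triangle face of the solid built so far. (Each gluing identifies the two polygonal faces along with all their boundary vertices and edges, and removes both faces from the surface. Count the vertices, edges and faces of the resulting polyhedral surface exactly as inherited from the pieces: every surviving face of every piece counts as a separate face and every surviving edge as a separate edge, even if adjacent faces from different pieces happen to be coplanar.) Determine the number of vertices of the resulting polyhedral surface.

A hexagonal pyramid: V=7, E=12, F=7.
Attach a 14-gonal pyramid (V=15, E=28, F=15) along a 3-gon: merge 3 vertices and 3 edges, delete both glued faces → V=19, E=37, F=20.
Attach a triangular bipyramid (V=5, E=9, F=6) along a 3-gon: merge 3 vertices and 3 edges, delete both glued faces → V=21, E=43, F=24.
Attach a regular icosahedron (V=12, E=30, F=20) along a 3-gon: merge 3 vertices and 3 edges, delete both glued faces → V=30, E=70, F=42.
Check: V − E + F = 30 − 70 + 42 = 2.

30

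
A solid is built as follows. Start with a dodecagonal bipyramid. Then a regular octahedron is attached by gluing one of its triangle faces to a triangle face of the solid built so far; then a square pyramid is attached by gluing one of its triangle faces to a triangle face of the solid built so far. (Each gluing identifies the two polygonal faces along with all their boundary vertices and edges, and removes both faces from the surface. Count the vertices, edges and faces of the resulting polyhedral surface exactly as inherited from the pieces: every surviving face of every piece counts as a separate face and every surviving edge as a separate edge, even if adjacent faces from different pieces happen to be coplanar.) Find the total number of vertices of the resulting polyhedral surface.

19

A dodecagonal bipyramid: V=14, E=36, F=24.
Attach a regular octahedron (V=6, E=12, F=8) along a 3-gon: merge 3 vertices and 3 edges, delete both glued faces → V=17, E=45, F=30.
Attach a square pyramid (V=5, E=8, F=5) along a 3-gon: merge 3 vertices and 3 edges, delete both glued faces → V=19, E=50, F=33.
Check: V − E + F = 19 − 50 + 33 = 2.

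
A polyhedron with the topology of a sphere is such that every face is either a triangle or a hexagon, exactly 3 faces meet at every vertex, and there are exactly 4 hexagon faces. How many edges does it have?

Let x be the number of triangles; then F = 4 + x.
Edge–face incidences: 2E = 6·4 + 3·x = 24 + 3x.
Every vertex has degree 3, so 3V = 2E.
Euler: V − E + F = 2 ⇒ (2E)/3 − E + (4 + x) = 2.
Multiply by 6: 2·(2E) − 3·(2E) + 6·(4 + x) = 12, i.e. 24 + 6x − (24 + 3x) = 12.
Collecting terms: 3x = 12, so x = 4.
Then 2E = 24 + 3·4 = 36, so E = 18, V = 2E/3 = 12, F = 4 + 4 = 8.

18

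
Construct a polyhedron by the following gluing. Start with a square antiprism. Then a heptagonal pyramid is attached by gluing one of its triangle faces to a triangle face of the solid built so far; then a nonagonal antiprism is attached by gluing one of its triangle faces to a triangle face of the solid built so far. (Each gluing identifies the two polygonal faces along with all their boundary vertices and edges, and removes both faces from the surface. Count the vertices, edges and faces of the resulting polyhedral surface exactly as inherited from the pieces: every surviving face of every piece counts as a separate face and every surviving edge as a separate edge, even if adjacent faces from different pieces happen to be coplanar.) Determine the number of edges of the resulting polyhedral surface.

60

A square antiprism: V=8, E=16, F=10.
Attach a heptagonal pyramid (V=8, E=14, F=8) along a 3-gon: merge 3 vertices and 3 edges, delete both glued faces → V=13, E=27, F=16.
Attach a nonagonal antiprism (V=18, E=36, F=20) along a 3-gon: merge 3 vertices and 3 edges, delete both glued faces → V=28, E=60, F=34.
Check: V − E + F = 28 − 60 + 34 = 2.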